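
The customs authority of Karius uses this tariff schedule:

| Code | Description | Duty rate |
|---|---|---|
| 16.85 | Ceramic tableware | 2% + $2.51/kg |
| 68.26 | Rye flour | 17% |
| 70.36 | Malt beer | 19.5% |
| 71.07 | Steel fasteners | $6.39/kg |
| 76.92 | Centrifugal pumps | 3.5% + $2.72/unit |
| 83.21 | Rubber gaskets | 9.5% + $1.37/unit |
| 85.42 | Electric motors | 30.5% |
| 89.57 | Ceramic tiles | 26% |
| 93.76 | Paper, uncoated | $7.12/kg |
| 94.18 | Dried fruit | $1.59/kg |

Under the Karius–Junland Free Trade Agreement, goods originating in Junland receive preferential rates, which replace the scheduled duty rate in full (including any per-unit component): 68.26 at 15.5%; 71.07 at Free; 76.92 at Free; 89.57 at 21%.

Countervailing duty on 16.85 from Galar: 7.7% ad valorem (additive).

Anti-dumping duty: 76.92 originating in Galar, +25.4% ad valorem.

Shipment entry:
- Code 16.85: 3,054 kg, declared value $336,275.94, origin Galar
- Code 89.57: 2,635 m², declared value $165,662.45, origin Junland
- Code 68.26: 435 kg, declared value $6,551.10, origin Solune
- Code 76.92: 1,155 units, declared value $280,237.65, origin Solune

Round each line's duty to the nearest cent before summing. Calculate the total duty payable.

Line 1 (16.85, Galar, 3,054 kg, $336,275.94):
Base rate for 16.85 is 2% + $2.51/kg.
Additional duty on 16.85 from Galar: +7.7%. Applied ad valorem rate: 2% + 7.7% = 9.7%.
Duty = $336,275.94 × 9.7% + 3,054 × $2.51 = $40,284.31.
Line 2 (89.57, Junland, 2,635 m², $165,662.45):
Base rate for 89.57 is 26%.
Origin Junland qualifies under the Karius–Junland agreement and 89.57 is covered: preferential rate 21% applies instead.
Duty = $165,662.45 × 21% = $34,789.11.
Line 3 (68.26, Solune, 435 kg, $6,551.10):
Base rate for 68.26 is 17%.
68.26 has an FTA preferential rate, but origin Solune is not Junland; base rate stands.
Duty = $6,551.10 × 17% = $1,113.69.
Line 4 (76.92, Solune, 1,155 units, $280,237.65):
Base rate for 76.92 is 3.5% + $2.72/unit.
76.92 has an FTA preferential rate, but origin Solune is not Junland; base rate stands.
The additional-duty order on 76.92 targets Galar, not Solune; it does not apply.
Duty = $280,237.65 × 3.5% + 1,155 × $2.72 = $12,949.92.
Total = $40,284.31 + $34,789.11 + $1,113.69 + $12,949.92 = $89,137.03.

$89,137.03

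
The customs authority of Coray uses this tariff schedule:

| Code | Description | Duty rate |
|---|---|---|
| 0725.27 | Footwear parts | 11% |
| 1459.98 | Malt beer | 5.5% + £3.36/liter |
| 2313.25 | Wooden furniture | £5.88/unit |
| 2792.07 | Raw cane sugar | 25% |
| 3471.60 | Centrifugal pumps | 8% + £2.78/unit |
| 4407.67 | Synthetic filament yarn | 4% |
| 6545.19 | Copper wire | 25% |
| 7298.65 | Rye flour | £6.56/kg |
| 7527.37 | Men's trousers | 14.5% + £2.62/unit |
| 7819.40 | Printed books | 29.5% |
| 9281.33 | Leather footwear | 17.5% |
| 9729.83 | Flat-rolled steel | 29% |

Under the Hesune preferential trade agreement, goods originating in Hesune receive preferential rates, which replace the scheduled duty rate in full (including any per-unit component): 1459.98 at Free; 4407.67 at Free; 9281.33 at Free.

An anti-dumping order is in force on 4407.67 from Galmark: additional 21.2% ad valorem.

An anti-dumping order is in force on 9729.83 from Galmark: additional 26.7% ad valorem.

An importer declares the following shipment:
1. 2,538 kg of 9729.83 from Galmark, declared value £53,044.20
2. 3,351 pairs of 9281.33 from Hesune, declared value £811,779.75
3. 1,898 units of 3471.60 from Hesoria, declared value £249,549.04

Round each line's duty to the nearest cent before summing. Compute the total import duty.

Line 1 (9729.83, Galmark, 2,538 kg, £53,044.20):
Base rate for 9729.83 is 29%.
Additional duty on 9729.83 from Galmark: +26.7%. Applied ad valorem rate: 29% + 26.7% = 55.7%.
Duty = £53,044.20 × 55.7% = £29,545.62.
Line 2 (9281.33, Hesune, 3,351 pairs, £811,779.75):
Base rate for 9281.33 is 17.5%.
Origin Hesune qualifies under the Coray–Hesune agreement and 9281.33 is covered: preferential rate Free applies instead.
Duty = £811,779.75 × 0% = £0.00.
Line 3 (3471.60, Hesoria, 1,898 units, £249,549.04):
Base rate for 3471.60 is 8% + £2.78/unit.
Duty = £249,549.04 × 8% + 1,898 × £2.78 = £25,240.36.
Total = £29,545.62 + £0.00 + £25,240.36 = £54,785.98.

£54,785.98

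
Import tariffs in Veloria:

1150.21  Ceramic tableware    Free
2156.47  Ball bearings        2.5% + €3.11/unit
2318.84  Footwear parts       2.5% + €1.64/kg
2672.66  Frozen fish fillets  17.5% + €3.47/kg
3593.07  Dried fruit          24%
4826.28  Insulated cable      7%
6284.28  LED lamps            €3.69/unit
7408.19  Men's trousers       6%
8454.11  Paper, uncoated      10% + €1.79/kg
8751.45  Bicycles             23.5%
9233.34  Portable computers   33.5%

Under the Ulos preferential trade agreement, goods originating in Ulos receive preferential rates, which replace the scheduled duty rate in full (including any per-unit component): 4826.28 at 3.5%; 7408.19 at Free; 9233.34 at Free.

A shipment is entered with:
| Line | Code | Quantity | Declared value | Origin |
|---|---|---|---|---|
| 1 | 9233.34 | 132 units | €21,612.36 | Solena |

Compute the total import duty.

€7,240.14

Line 1 (9233.34, Solena, 132 units, €21,612.36):
Base rate for 9233.34 is 33.5%.
9233.34 has an FTA preferential rate, but origin Solena is not Ulos; base rate stands.
Duty = €21,612.36 × 33.5% = €7,240.14.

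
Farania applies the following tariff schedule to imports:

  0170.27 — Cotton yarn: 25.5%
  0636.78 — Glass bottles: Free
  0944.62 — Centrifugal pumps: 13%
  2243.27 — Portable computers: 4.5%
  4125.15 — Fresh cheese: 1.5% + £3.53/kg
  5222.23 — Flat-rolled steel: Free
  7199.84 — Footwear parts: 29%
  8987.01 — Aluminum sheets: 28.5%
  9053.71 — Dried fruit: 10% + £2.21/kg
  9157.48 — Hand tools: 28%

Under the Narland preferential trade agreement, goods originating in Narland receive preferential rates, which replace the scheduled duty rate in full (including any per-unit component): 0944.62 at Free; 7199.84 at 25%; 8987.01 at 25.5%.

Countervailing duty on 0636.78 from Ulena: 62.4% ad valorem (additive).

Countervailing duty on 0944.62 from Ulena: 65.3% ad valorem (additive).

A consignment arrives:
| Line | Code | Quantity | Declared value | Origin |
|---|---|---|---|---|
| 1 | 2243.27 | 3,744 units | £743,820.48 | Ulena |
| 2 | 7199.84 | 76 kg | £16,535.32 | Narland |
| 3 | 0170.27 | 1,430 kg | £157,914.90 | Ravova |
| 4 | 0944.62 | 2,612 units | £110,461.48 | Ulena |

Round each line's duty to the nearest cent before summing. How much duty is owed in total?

£164,365.39

Line 1 (2243.27, Ulena, 3,744 units, £743,820.48):
Base rate for 2243.27 is 4.5%.
Duty = £743,820.48 × 4.5% = £33,471.92.
Line 2 (7199.84, Narland, 76 kg, £16,535.32):
Base rate for 7199.84 is 29%.
Origin Narland qualifies under the Farania–Narland agreement and 7199.84 is covered: preferential rate 25% applies instead.
Duty = £16,535.32 × 25% = £4,133.83.
Line 3 (0170.27, Ravova, 1,430 kg, £157,914.90):
Base rate for 0170.27 is 25.5%.
Duty = £157,914.90 × 25.5% = £40,268.30.
Line 4 (0944.62, Ulena, 2,612 units, £110,461.48):
Base rate for 0944.62 is 13%.
0944.62 has an FTA preferential rate, but origin Ulena is not Narland; base rate stands.
Additional duty on 0944.62 from Ulena: +65.3%. Applied ad valorem rate: 13% + 65.3% = 78.3%.
Duty = £110,461.48 × 78.3% = £86,491.34.
Total = £33,471.92 + £4,133.83 + £40,268.30 + £86,491.34 = £164,365.39.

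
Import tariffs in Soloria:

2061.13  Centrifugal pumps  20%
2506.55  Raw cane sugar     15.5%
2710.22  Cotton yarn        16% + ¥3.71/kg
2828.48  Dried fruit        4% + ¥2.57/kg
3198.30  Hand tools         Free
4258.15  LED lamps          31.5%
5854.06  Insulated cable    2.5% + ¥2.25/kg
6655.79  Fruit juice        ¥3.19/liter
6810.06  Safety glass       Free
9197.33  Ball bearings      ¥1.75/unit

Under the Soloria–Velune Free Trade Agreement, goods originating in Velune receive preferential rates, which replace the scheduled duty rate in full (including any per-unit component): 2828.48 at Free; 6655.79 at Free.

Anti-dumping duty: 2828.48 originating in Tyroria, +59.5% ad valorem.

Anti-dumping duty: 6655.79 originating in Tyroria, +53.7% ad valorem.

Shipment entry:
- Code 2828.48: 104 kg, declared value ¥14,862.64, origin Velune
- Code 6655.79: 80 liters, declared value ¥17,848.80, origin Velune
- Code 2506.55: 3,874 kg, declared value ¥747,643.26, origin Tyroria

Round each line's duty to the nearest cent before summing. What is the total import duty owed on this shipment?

Line 1 (2828.48, Velune, 104 kg, ¥14,862.64):
Base rate for 2828.48 is 4% + ¥2.57/kg.
Origin Velune qualifies under the Soloria–Velune agreement and 2828.48 is covered: preferential rate Free applies instead.
The additional-duty order on 2828.48 targets Tyroria, not Velune; it does not apply.
Duty = ¥14,862.64 × 0% = ¥0.00.
Line 2 (6655.79, Velune, 80 liters, ¥17,848.80):
Base rate for 6655.79 is ¥3.19/liter.
Origin Velune qualifies under the Soloria–Velune agreement and 6655.79 is covered: preferential rate Free applies instead.
The additional-duty order on 6655.79 targets Tyroria, not Velune; it does not apply.
Duty = ¥17,848.80 × 0% = ¥0.00.
Line 3 (2506.55, Tyroria, 3,874 kg, ¥747,643.26):
Base rate for 2506.55 is 15.5%.
Duty = ¥747,643.26 × 15.5% = ¥115,884.71.
Total = ¥0.00 + ¥0.00 + ¥115,884.71 = ¥115,884.71.

¥115,884.71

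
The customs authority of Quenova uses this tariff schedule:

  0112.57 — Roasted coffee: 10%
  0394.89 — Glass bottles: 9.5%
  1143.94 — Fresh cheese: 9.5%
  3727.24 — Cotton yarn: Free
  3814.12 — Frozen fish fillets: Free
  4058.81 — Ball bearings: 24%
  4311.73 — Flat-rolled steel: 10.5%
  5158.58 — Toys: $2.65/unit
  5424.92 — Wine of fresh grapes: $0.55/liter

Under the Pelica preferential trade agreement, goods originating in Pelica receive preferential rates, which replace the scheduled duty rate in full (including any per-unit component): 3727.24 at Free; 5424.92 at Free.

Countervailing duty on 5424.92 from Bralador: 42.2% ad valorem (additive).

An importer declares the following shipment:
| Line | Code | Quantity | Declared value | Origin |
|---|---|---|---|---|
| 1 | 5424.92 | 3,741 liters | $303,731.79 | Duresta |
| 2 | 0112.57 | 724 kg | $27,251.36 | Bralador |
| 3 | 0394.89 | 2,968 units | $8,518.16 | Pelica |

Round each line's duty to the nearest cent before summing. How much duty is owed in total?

$5,591.92

Line 1 (5424.92, Duresta, 3,741 liters, $303,731.79):
Base rate for 5424.92 is $0.55/liter.
5424.92 has an FTA preferential rate, but origin Duresta is not Pelica; base rate stands.
The additional-duty order on 5424.92 targets Bralador, not Duresta; it does not apply.
Duty = 3,741 × $0.55 = $2,057.55.
Line 2 (0112.57, Bralador, 724 kg, $27,251.36):
Base rate for 0112.57 is 10%.
Duty = $27,251.36 × 10% = $2,725.14.
Line 3 (0394.89, Pelica, 2,968 units, $8,518.16):
Base rate for 0394.89 is 9.5%.
Origin Pelica is the FTA partner but 0394.89 is not on the preference list; base rate stands.
Duty = $8,518.16 × 9.5% = $809.23.
Total = $2,057.55 + $2,725.14 + $809.23 = $5,591.92.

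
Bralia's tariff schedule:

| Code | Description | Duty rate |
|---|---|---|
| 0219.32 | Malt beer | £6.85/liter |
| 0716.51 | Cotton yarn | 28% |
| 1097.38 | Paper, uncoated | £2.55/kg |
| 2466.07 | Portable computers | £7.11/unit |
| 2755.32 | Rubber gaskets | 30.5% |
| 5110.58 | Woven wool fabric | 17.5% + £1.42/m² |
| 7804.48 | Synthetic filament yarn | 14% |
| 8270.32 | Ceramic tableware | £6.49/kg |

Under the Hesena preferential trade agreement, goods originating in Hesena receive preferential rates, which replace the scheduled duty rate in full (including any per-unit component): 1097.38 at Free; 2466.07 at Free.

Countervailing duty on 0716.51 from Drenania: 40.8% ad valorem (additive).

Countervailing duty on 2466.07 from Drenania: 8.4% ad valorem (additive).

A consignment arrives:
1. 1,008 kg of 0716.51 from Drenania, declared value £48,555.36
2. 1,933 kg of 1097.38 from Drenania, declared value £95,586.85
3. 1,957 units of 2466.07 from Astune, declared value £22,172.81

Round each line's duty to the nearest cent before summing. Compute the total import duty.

£52,249.51

Line 1 (0716.51, Drenania, 1,008 kg, £48,555.36):
Base rate for 0716.51 is 28%.
Additional duty on 0716.51 from Drenania: +40.8%. Applied ad valorem rate: 28% + 40.8% = 68.8%.
Duty = £48,555.36 × 68.8% = £33,406.09.
Line 2 (1097.38, Drenania, 1,933 kg, £95,586.85):
Base rate for 1097.38 is £2.55/kg.
1097.38 has an FTA preferential rate, but origin Drenania is not Hesena; base rate stands.
Duty = 1,933 × £2.55 = £4,929.15.
Line 3 (2466.07, Astune, 1,957 units, £22,172.81):
Base rate for 2466.07 is £7.11/unit.
2466.07 has an FTA preferential rate, but origin Astune is not Hesena; base rate stands.
The additional-duty order on 2466.07 targets Drenania, not Astune; it does not apply.
Duty = 1,957 × £7.11 = £13,914.27.
Total = £33,406.09 + £4,929.15 + £13,914.27 = £52,249.51.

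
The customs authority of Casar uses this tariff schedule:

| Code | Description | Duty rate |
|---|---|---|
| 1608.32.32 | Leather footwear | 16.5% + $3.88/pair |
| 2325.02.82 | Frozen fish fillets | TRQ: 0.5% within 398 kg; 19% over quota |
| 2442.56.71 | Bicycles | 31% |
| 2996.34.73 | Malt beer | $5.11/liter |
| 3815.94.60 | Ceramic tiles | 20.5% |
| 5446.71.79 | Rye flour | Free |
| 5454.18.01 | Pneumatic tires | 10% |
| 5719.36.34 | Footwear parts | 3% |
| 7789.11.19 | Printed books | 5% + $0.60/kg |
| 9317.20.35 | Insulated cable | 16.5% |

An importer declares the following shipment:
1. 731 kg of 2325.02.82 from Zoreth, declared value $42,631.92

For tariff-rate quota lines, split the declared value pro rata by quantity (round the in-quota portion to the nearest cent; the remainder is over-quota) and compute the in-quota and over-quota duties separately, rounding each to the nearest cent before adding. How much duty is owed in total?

$3,805.97

Line 1 (2325.02.82, Zoreth, 731 kg, $42,631.92):
Code 2325.02.82 is under a tariff-rate quota (threshold 398 kg). In-quota: 398 kg at 0.5%; over-quota: 333 kg at 19%.
Pro-rata value split: in-quota = $42,631.92 × 398/731 = $23,211.36; over-quota = $42,631.92 − $23,211.36 = $19,420.56.
In-quota duty = $23,211.36 × 0.5% = $116.06. Over-quota duty = $19,420.56 × 19% = $3,689.91.
Line duty = $116.06 + $3,689.91 = $3,805.97.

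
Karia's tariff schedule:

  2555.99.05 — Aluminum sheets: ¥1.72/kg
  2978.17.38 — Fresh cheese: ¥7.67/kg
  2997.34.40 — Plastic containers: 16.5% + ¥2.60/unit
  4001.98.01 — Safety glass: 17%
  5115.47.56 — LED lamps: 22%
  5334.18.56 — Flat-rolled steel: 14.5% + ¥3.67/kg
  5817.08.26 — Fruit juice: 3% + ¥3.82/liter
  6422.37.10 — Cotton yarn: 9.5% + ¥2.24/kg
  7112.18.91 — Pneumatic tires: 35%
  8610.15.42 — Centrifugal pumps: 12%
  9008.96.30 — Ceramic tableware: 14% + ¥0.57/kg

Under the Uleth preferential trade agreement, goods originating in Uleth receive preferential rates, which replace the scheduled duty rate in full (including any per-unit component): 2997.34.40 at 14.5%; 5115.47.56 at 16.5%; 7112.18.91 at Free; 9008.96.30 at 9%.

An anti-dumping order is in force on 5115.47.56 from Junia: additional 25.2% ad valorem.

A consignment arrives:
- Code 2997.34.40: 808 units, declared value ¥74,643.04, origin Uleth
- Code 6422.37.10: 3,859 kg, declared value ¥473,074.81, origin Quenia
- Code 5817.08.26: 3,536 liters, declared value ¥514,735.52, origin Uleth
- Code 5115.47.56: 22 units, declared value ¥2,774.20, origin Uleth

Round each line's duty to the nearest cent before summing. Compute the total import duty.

¥93,816.84

Line 1 (2997.34.40, Uleth, 808 units, ¥74,643.04):
Base rate for 2997.34.40 is 16.5% + ¥2.60/unit.
Origin Uleth qualifies under the Karia–Uleth agreement and 2997.34.40 is covered: preferential rate 14.5% applies instead.
Duty = ¥74,643.04 × 14.5% = ¥10,823.24.
Line 2 (6422.37.10, Quenia, 3,859 kg, ¥473,074.81):
Base rate for 6422.37.10 is 9.5% + ¥2.24/kg.
Duty = ¥473,074.81 × 9.5% + 3,859 × ¥2.24 = ¥53,586.27.
Line 3 (5817.08.26, Uleth, 3,536 liters, ¥514,735.52):
Base rate for 5817.08.26 is 3% + ¥3.82/liter.
Origin Uleth is the FTA partner but 5817.08.26 is not on the preference list; base rate stands.
Duty = ¥514,735.52 × 3% + 3,536 × ¥3.82 = ¥28,949.59.
Line 4 (5115.47.56, Uleth, 22 units, ¥2,774.20):
Base rate for 5115.47.56 is 22%.
Origin Uleth qualifies under the Karia–Uleth agreement and 5115.47.56 is covered: preferential rate 16.5% applies instead.
The additional-duty order on 5115.47.56 targets Junia, not Uleth; it does not apply.
Duty = ¥2,774.20 × 16.5% = ¥457.74.
Total = ¥10,823.24 + ¥53,586.27 + ¥28,949.59 + ¥457.74 = ¥93,816.84.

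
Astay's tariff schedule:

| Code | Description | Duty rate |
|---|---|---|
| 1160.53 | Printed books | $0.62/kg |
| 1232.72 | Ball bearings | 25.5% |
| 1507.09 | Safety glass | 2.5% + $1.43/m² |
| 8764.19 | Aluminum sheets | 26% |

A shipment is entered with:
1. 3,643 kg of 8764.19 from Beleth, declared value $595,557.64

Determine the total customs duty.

Line 1 (8764.19, Beleth, 3,643 kg, $595,557.64):
Base rate for 8764.19 is 26%.
Duty = $595,557.64 × 26% = $154,844.99.

$154,844.99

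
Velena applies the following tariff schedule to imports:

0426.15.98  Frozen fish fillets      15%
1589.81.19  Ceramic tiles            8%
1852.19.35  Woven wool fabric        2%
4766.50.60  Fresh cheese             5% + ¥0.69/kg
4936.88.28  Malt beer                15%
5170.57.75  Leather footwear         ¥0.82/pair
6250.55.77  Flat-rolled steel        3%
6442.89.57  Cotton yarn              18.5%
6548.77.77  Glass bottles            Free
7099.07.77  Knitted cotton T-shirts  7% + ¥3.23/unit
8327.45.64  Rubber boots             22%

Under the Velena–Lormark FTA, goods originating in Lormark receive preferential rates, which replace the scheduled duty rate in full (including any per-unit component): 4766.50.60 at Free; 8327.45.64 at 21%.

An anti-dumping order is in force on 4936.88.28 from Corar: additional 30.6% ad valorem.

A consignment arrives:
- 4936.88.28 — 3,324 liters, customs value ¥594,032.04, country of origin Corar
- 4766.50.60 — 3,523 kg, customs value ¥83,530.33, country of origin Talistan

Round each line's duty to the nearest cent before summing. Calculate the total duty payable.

¥277,486.00

Line 1 (4936.88.28, Corar, 3,324 liters, ¥594,032.04):
Base rate for 4936.88.28 is 15%.
Additional duty on 4936.88.28 from Corar: +30.6%. Applied ad valorem rate: 15% + 30.6% = 45.6%.
Duty = ¥594,032.04 × 45.6% = ¥270,878.61.
Line 2 (4766.50.60, Talistan, 3,523 kg, ¥83,530.33):
Base rate for 4766.50.60 is 5% + ¥0.69/kg.
4766.50.60 has an FTA preferential rate, but origin Talistan is not Lormark; base rate stands.
Duty = ¥83,530.33 × 5% + 3,523 × ¥0.69 = ¥6,607.39.
Total = ¥270,878.61 + ¥6,607.39 = ¥277,486.00.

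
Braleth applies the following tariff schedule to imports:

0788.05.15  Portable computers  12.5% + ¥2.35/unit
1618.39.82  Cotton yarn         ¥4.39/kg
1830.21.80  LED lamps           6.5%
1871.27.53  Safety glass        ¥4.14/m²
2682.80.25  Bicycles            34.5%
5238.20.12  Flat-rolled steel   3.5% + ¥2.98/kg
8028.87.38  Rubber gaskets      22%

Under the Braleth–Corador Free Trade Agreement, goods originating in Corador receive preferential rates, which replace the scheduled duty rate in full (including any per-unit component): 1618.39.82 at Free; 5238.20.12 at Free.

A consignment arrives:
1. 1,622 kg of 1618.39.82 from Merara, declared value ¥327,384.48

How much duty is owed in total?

Line 1 (1618.39.82, Merara, 1,622 kg, ¥327,384.48):
Base rate for 1618.39.82 is ¥4.39/kg.
1618.39.82 has an FTA preferential rate, but origin Merara is not Corador; base rate stands.
Duty = 1,622 × ¥4.39 = ¥7,120.58.

¥7,120.58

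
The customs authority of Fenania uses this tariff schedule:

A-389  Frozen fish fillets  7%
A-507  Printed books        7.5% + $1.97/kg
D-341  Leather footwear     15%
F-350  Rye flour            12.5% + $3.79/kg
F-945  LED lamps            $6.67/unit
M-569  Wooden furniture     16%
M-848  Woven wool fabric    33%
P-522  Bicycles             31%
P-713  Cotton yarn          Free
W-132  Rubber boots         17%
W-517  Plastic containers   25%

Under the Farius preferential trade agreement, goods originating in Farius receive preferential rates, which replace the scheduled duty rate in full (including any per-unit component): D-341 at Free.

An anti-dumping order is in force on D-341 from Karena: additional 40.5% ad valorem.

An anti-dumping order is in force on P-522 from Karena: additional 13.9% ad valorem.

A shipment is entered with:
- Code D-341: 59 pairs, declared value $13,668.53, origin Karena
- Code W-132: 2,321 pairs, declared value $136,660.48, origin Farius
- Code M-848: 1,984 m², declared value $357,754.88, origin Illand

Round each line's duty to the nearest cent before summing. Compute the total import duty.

Line 1 (D-341, Karena, 59 pairs, $13,668.53):
Base rate for D-341 is 15%.
D-341 has an FTA preferential rate, but origin Karena is not Farius; base rate stands.
Additional duty on D-341 from Karena: +40.5%. Applied ad valorem rate: 15% + 40.5% = 55.5%.
Duty = $13,668.53 × 55.5% = $7,586.03.
Line 2 (W-132, Farius, 2,321 pairs, $136,660.48):
Base rate for W-132 is 17%.
Origin Farius is the FTA partner but W-132 is not on the preference list; base rate stands.
Duty = $136,660.48 × 17% = $23,232.28.
Line 3 (M-848, Illand, 1,984 m², $357,754.88):
Base rate for M-848 is 33%.
Duty = $357,754.88 × 33% = $118,059.11.
Total = $7,586.03 + $23,232.28 + $118,059.11 = $148,877.42.

$148,877.42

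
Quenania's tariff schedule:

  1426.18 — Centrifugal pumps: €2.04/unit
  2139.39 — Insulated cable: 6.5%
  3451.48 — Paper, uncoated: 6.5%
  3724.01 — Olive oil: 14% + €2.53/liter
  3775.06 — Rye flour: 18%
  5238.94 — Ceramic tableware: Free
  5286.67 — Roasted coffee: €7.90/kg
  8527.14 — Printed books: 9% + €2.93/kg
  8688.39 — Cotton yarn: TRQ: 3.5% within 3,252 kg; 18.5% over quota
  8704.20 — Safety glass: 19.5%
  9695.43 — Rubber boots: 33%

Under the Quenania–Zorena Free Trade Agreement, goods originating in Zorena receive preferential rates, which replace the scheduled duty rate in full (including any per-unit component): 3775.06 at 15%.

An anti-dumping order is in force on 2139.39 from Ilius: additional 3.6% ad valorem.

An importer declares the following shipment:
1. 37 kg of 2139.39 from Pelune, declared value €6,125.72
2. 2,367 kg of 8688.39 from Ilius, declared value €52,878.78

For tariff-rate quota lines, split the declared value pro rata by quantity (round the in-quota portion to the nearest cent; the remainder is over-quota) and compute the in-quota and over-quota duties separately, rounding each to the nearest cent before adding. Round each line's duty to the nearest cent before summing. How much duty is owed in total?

€2,248.93

Line 1 (2139.39, Pelune, 37 kg, €6,125.72):
Base rate for 2139.39 is 6.5%.
The additional-duty order on 2139.39 targets Ilius, not Pelune; it does not apply.
Duty = €6,125.72 × 6.5% = €398.17.
Line 2 (8688.39, Ilius, 2,367 kg, €52,878.78):
Code 8688.39 is under a tariff-rate quota (threshold 3,252 kg). Quantity 2,367 kg is within the quota, so the in-quota rate 3.5% applies to the full value.
Duty = €52,878.78 × 3.5% = €1,850.76.
Total = €398.17 + €1,850.76 = €2,248.93.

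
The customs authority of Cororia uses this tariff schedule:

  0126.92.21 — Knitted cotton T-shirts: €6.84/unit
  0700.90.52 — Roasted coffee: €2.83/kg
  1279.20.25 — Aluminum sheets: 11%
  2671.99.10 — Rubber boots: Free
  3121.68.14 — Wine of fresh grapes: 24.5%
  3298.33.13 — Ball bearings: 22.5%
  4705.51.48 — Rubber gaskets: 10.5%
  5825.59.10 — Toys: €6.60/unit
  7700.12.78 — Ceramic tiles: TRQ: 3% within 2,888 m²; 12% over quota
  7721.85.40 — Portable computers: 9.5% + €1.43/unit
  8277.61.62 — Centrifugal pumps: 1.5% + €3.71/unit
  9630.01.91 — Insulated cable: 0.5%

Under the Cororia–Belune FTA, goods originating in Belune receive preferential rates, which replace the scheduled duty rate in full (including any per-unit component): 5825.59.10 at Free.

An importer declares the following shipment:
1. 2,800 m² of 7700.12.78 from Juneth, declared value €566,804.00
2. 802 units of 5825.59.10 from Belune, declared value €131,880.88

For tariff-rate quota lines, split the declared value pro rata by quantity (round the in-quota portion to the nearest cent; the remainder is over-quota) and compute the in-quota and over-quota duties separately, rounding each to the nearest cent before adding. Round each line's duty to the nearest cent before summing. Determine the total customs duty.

€17,004.12

Line 1 (7700.12.78, Juneth, 2,800 m², €566,804.00):
Code 7700.12.78 is under a tariff-rate quota (threshold 2,888 m²). Quantity 2,800 m² is within the quota, so the in-quota rate 3% applies to the full value.
Duty = €566,804.00 × 3% = €17,004.12.
Line 2 (5825.59.10, Belune, 802 units, €131,880.88):
Base rate for 5825.59.10 is €6.60/unit.
Origin Belune qualifies under the Cororia–Belune agreement and 5825.59.10 is covered: preferential rate Free applies instead.
Duty = €131,880.88 × 0% = €0.00.
Total = €17,004.12 + €0.00 = €17,004.12.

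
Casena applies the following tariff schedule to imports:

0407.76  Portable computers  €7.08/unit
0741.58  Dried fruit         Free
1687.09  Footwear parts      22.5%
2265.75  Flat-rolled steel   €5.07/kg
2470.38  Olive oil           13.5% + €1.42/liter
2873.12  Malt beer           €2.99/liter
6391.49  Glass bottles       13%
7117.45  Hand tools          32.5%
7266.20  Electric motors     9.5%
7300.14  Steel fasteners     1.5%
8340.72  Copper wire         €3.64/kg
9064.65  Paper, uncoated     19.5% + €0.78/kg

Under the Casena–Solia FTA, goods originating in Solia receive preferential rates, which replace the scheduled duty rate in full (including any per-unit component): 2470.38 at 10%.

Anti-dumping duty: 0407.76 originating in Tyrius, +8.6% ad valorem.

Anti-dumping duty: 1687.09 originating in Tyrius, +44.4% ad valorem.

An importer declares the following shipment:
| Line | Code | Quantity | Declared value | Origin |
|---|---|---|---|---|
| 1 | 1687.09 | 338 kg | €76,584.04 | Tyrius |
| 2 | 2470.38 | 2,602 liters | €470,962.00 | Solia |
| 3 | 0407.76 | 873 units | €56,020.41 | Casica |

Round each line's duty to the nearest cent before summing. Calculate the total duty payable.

€104,511.76

Line 1 (1687.09, Tyrius, 338 kg, €76,584.04):
Base rate for 1687.09 is 22.5%.
Additional duty on 1687.09 from Tyrius: +44.4%. Applied ad valorem rate: 22.5% + 44.4% = 66.9%.
Duty = €76,584.04 × 66.9% = €51,234.72.
Line 2 (2470.38, Solia, 2,602 liters, €470,962.00):
Base rate for 2470.38 is 13.5% + €1.42/liter.
Origin Solia qualifies under the Casena–Solia agreement and 2470.38 is covered: preferential rate 10% applies instead.
Duty = €470,962.00 × 10% = €47,096.20.
Line 3 (0407.76, Casica, 873 units, €56,020.41):
Base rate for 0407.76 is €7.08/unit.
The additional-duty order on 0407.76 targets Tyrius, not Casica; it does not apply.
Duty = 873 × €7.08 = €6,180.84.
Total = €51,234.72 + €47,096.20 + €6,180.84 = €104,511.76.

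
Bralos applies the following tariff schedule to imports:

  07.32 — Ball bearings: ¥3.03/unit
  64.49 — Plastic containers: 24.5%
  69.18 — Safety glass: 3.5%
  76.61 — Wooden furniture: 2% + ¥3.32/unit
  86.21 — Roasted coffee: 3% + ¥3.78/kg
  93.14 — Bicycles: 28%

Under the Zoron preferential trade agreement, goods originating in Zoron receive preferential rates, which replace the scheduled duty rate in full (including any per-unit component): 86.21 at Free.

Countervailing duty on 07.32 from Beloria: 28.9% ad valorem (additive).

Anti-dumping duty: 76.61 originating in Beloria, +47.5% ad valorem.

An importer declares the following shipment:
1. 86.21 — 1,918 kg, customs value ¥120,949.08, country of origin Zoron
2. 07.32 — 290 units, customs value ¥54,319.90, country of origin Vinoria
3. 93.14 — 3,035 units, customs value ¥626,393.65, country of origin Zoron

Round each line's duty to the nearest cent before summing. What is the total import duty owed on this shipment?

¥176,268.92

Line 1 (86.21, Zoron, 1,918 kg, ¥120,949.08):
Base rate for 86.21 is 3% + ¥3.78/kg.
Origin Zoron qualifies under the Bralos–Zoron agreement and 86.21 is covered: preferential rate Free applies instead.
Duty = ¥120,949.08 × 0% = ¥0.00.
Line 2 (07.32, Vinoria, 290 units, ¥54,319.90):
Base rate for 07.32 is ¥3.03/unit.
The additional-duty order on 07.32 targets Beloria, not Vinoria; it does not apply.
Duty = 290 × ¥3.03 = ¥878.70.
Line 3 (93.14, Zoron, 3,035 units, ¥626,393.65):
Base rate for 93.14 is 28%.
Origin Zoron is the FTA partner but 93.14 is not on the preference list; base rate stands.
Duty = ¥626,393.65 × 28% = ¥175,390.22.
Total = ¥0.00 + ¥878.70 + ¥175,390.22 = ¥176,268.92.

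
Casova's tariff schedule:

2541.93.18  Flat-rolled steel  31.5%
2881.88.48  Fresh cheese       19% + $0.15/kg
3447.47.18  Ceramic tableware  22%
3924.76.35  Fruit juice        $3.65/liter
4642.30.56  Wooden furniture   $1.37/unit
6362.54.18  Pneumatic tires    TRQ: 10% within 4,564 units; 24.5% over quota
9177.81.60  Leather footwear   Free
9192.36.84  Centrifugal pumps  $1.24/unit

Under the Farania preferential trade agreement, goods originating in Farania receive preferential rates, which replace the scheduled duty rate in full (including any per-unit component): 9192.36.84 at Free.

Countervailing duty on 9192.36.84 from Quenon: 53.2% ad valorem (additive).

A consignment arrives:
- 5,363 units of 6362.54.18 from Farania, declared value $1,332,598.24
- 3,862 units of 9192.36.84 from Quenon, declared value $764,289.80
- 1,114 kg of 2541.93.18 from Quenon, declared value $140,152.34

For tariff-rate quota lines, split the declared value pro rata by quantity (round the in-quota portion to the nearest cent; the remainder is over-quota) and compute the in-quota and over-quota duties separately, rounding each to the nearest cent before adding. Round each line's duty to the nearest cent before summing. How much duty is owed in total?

$617,586.51

Line 1 (6362.54.18, Farania, 5,363 units, $1,332,598.24):
Code 6362.54.18 is under a tariff-rate quota (threshold 4,564 units). In-quota: 4,564 units at 10%; over-quota: 799 units at 24.5%.
Pro-rata value split: in-quota = $1,332,598.24 × 4,564/5,363 = $1,134,062.72; over-quota = $1,332,598.24 − $1,134,062.72 = $198,535.52.
In-quota duty = $1,134,062.72 × 10% = $113,406.27. Over-quota duty = $198,535.52 × 24.5% = $48,641.20.
Line duty = $113,406.27 + $48,641.20 = $162,047.47.
Line 2 (9192.36.84, Quenon, 3,862 units, $764,289.80):
Base rate for 9192.36.84 is $1.24/unit.
9192.36.84 has an FTA preferential rate, but origin Quenon is not Farania; base rate stands.
Additional duty on 9192.36.84 from Quenon: +53.2% ad valorem. Applied ad valorem rate = 53.2%.
Duty = $764,289.80 × 53.2% + 3,862 × $1.24 = $411,391.05.
Line 3 (2541.93.18, Quenon, 1,114 kg, $140,152.34):
Base rate for 2541.93.18 is 31.5%.
Duty = $140,152.34 × 31.5% = $44,147.99.
Total = $162,047.47 + $411,391.05 + $44,147.99 = $617,586.51.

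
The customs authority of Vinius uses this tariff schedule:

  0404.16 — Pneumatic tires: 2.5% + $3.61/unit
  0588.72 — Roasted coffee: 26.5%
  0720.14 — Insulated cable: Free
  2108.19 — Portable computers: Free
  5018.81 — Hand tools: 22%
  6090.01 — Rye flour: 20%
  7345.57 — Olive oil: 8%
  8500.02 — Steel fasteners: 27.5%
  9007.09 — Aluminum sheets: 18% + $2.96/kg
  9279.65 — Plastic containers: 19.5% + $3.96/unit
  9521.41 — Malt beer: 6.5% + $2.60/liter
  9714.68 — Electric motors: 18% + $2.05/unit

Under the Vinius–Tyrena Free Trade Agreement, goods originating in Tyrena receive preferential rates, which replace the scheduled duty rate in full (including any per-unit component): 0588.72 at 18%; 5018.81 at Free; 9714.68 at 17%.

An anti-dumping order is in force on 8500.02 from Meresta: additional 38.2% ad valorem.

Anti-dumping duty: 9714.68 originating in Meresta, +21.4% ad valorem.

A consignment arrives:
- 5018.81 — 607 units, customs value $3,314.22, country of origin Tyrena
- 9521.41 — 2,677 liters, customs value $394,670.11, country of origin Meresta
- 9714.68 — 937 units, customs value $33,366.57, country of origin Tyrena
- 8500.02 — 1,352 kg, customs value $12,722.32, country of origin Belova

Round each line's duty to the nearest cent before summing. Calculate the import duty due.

Line 1 (5018.81, Tyrena, 607 units, $3,314.22):
Base rate for 5018.81 is 22%.
Origin Tyrena qualifies under the Vinius–Tyrena agreement and 5018.81 is covered: preferential rate Free applies instead.
Duty = $3,314.22 × 0% = $0.00.
Line 2 (9521.41, Meresta, 2,677 liters, $394,670.11):
Base rate for 9521.41 is 6.5% + $2.60/liter.
Duty = $394,670.11 × 6.5% + 2,677 × $2.60 = $32,613.76.
Line 3 (9714.68, Tyrena, 937 units, $33,366.57):
Base rate for 9714.68 is 18% + $2.05/unit.
Origin Tyrena qualifies under the Vinius–Tyrena agreement and 9714.68 is covered: preferential rate 17% applies instead.
The additional-duty order on 9714.68 targets Meresta, not Tyrena; it does not apply.
Duty = $33,366.57 × 17% = $5,672.32.
Line 4 (8500.02, Belova, 1,352 kg, $12,722.32):
Base rate for 8500.02 is 27.5%.
The additional-duty order on 8500.02 targets Meresta, not Belova; it does not apply.
Duty = $12,722.32 × 27.5% = $3,498.64.
Total = $0.00 + $32,613.76 + $5,672.32 + $3,498.64 = $41,784.72.

$41,784.72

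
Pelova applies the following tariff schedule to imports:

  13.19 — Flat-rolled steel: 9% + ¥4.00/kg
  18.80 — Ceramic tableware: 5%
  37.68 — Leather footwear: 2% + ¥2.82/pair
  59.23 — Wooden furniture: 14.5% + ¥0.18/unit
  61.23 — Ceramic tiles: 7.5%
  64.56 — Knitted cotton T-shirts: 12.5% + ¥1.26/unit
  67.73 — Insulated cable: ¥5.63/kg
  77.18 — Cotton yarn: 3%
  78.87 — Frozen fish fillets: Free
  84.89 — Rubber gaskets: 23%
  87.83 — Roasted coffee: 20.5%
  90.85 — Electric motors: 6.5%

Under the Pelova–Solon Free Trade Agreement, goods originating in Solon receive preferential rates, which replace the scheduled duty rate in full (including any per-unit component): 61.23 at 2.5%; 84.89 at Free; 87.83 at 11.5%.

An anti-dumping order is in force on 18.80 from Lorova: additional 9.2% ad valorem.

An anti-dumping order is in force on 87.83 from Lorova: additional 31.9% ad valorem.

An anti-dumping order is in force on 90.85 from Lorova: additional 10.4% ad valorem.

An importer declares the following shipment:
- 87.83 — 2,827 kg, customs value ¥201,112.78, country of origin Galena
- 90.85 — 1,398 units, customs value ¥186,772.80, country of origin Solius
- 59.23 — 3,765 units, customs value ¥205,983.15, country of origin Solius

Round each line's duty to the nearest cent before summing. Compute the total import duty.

Line 1 (87.83, Galena, 2,827 kg, ¥201,112.78):
Base rate for 87.83 is 20.5%.
87.83 has an FTA preferential rate, but origin Galena is not Solon; base rate stands.
The additional-duty order on 87.83 targets Lorova, not Galena; it does not apply.
Duty = ¥201,112.78 × 20.5% = ¥41,228.12.
Line 2 (90.85, Solius, 1,398 units, ¥186,772.80):
Base rate for 90.85 is 6.5%.
The additional-duty order on 90.85 targets Lorova, not Solius; it does not apply.
Duty = ¥186,772.80 × 6.5% = ¥12,140.23.
Line 3 (59.23, Solius, 3,765 units, ¥205,983.15):
Base rate for 59.23 is 14.5% + ¥0.18/unit.
Duty = ¥205,983.15 × 14.5% + 3,765 × ¥0.18 = ¥30,545.26.
Total = ¥41,228.12 + ¥12,140.23 + ¥30,545.26 = ¥83,913.61.

¥83,913.61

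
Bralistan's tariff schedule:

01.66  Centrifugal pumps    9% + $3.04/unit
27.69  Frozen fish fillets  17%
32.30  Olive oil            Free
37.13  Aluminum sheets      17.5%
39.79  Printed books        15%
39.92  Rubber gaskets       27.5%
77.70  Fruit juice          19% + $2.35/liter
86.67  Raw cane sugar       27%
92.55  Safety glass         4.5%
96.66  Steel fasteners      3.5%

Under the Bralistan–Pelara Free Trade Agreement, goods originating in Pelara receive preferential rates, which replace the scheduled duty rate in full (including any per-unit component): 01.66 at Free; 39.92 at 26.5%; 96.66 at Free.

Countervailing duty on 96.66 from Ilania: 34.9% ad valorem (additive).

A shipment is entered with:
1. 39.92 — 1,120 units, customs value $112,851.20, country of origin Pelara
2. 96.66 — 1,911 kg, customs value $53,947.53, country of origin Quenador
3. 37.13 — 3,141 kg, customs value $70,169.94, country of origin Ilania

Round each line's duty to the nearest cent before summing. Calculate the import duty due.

$44,073.47

Line 1 (39.92, Pelara, 1,120 units, $112,851.20):
Base rate for 39.92 is 27.5%.
Origin Pelara qualifies under the Bralistan–Pelara agreement and 39.92 is covered: preferential rate 26.5% applies instead.
Duty = $112,851.20 × 26.5% = $29,905.57.
Line 2 (96.66, Quenador, 1,911 kg, $53,947.53):
Base rate for 96.66 is 3.5%.
96.66 has an FTA preferential rate, but origin Quenador is not Pelara; base rate stands.
The additional-duty order on 96.66 targets Ilania, not Quenador; it does not apply.
Duty = $53,947.53 × 3.5% = $1,888.16.
Line 3 (37.13, Ilania, 3,141 kg, $70,169.94):
Base rate for 37.13 is 17.5%.
Duty = $70,169.94 × 17.5% = $12,279.74.
Total = $29,905.57 + $1,888.16 + $12,279.74 = $44,073.47.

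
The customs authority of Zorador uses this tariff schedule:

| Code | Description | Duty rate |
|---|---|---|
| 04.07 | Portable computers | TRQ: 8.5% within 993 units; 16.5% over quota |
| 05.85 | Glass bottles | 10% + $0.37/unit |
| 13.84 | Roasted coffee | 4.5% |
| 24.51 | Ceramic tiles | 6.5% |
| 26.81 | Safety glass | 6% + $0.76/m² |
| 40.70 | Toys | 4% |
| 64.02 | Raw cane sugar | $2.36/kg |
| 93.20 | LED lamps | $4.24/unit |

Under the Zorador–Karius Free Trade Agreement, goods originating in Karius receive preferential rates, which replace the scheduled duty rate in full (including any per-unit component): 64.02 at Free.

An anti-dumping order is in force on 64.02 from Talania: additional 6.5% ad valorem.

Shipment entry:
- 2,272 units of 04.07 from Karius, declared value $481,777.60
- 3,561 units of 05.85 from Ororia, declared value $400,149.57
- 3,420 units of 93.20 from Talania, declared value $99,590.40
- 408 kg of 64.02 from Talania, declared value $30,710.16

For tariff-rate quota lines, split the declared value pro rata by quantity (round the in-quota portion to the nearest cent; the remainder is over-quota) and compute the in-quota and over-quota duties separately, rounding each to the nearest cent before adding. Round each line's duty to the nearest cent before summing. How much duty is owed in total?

Line 1 (04.07, Karius, 2,272 units, $481,777.60):
Code 04.07 is under a tariff-rate quota (threshold 993 units). In-quota: 993 units at 8.5%; over-quota: 1,279 units at 16.5%.
Pro-rata value split: in-quota = $481,777.60 × 993/2,272 = $210,565.65; over-quota = $481,777.60 − $210,565.65 = $271,211.95.
In-quota duty = $210,565.65 × 8.5% = $17,898.08. Over-quota duty = $271,211.95 × 16.5% = $44,749.97.
Line duty = $17,898.08 + $44,749.97 = $62,648.05.
Line 2 (05.85, Ororia, 3,561 units, $400,149.57):
Base rate for 05.85 is 10% + $0.37/unit.
Duty = $400,149.57 × 10% + 3,561 × $0.37 = $41,332.53.
Line 3 (93.20, Talania, 3,420 units, $99,590.40):
Base rate for 93.20 is $4.24/unit.
Duty = 3,420 × $4.24 = $14,500.80.
Line 4 (64.02, Talania, 408 kg, $30,710.16):
Base rate for 64.02 is $2.36/kg.
64.02 has an FTA preferential rate, but origin Talania is not Karius; base rate stands.
Additional duty on 64.02 from Talania: +6.5% ad valorem. Applied ad valorem rate = 6.5%.
Duty = $30,710.16 × 6.5% + 408 × $2.36 = $2,959.04.
Total = $62,648.05 + $41,332.53 + $14,500.80 + $2,959.04 = $121,440.42.

$121,440.42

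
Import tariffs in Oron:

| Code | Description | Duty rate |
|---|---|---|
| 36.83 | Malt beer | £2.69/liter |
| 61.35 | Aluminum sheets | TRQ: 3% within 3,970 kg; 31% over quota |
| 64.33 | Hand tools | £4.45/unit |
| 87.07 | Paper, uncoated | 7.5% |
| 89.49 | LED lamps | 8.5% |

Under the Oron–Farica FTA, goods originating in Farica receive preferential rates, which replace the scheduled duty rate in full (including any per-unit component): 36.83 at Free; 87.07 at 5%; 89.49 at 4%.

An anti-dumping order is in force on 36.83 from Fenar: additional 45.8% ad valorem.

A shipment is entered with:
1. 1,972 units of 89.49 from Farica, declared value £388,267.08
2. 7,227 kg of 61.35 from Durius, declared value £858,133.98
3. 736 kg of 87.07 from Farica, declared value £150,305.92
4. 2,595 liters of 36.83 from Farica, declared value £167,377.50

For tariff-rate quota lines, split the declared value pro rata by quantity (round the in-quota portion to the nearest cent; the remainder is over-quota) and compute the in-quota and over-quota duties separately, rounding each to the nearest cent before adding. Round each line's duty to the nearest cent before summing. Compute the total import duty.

£157,076.13

Line 1 (89.49, Farica, 1,972 units, £388,267.08):
Base rate for 89.49 is 8.5%.
Origin Farica qualifies under the Oron–Farica agreement and 89.49 is covered: preferential rate 4% applies instead.
Duty = £388,267.08 × 4% = £15,530.68.
Line 2 (61.35, Durius, 7,227 kg, £858,133.98):
Code 61.35 is under a tariff-rate quota (threshold 3,970 kg). In-quota: 3,970 kg at 3%; over-quota: 3,257 kg at 31%.
Pro-rata value split: in-quota = £858,133.98 × 3,970/7,227 = £471,397.80; over-quota = £858,133.98 − £471,397.80 = £386,736.18.
In-quota duty = £471,397.80 × 3% = £14,141.93. Over-quota duty = £386,736.18 × 31% = £119,888.22.
Line duty = £14,141.93 + £119,888.22 = £134,030.15.
Line 3 (87.07, Farica, 736 kg, £150,305.92):
Base rate for 87.07 is 7.5%.
Origin Farica qualifies under the Oron–Farica agreement and 87.07 is covered: preferential rate 5% applies instead.
Duty = £150,305.92 × 5% = £7,515.30.
Line 4 (36.83, Farica, 2,595 liters, £167,377.50):
Base rate for 36.83 is £2.69/liter.
Origin Farica qualifies under the Oron–Farica agreement and 36.83 is covered: preferential rate Free applies instead.
The additional-duty order on 36.83 targets Fenar, not Farica; it does not apply.
Duty = £167,377.50 × 0% = £0.00.
Total = £15,530.68 + £134,030.15 + £7,515.30 + £0.00 = £157,076.13.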